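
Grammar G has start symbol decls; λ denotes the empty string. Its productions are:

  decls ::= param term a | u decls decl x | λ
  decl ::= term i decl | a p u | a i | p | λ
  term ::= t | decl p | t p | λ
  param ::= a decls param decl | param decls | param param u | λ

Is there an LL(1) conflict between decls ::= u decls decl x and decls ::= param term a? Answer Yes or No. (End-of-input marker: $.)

Yes

FIRST(u decls decl x) = { u } and FIRST(param term a) = { a, i, p, t, u }.
Both contain u, so the two alternatives are not disjoint — LL(1) conflict.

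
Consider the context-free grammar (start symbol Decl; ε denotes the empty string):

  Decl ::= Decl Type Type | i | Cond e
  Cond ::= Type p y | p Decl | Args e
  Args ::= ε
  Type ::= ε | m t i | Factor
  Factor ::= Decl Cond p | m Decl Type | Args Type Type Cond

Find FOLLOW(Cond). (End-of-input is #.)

{ #, e, i, m, p }

In Decl ::= Cond e: add FIRST(e) = { e }.
In Factor ::= Decl Cond p: add FIRST(p) = { p }.
In Factor ::= Args Type Type Cond: Cond is at the end, add FOLLOW(Factor) = { #, e, i, m, p }.
Union: FOLLOW(Cond) = { #, e, i, m, p }.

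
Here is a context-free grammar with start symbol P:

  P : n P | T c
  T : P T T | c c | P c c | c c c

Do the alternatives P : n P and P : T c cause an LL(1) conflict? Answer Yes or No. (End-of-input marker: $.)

Yes

FIRST(n P) = { n } and FIRST(T c) = { c, n }.
Both contain n, so the two alternatives are not disjoint — LL(1) conflict.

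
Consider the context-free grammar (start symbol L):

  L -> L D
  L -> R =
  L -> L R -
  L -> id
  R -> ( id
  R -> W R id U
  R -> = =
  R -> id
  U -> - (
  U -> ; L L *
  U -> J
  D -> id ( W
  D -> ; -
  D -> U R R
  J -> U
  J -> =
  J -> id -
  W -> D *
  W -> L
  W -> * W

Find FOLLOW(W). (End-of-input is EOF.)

{ EOF, (, *, -, ;, =, id }

In R -> W R id U: add FIRST(R id U) = { (, *, -, ;, =, id }.
In D -> id ( W: W is at the end, add FOLLOW(D) = { EOF, (, *, -, ;, =, id }.
In W -> * W: W is at the end, add FOLLOW(W) = { EOF, (, *, -, ;, =, id }.
Union: FOLLOW(W) = { EOF, (, *, -, ;, =, id }.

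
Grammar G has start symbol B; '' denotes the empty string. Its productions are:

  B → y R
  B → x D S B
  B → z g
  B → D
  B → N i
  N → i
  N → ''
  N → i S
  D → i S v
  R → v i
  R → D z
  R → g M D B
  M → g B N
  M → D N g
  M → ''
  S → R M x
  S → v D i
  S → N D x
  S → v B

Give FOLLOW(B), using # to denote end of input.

B is the start symbol, so # ∈ FOLLOW(B).
In B → x D S B: B is at the end, add FOLLOW(B) = { #, g, i, v, x, y, z }.
In R → g M D B: B is at the end, add FOLLOW(R) = { #, g, i, v, x, y, z }.
In M → g B N: add FIRST(N)\{''} = { i }.
  Since N is nullable, also add FOLLOW(M) = { i, x }.
In S → v B: B is at the end, add FOLLOW(S) = { g, i, v, x, y, z }.
Union: FOLLOW(B) = { #, g, i, v, x, y, z }.

{ #, g, i, v, x, y, z }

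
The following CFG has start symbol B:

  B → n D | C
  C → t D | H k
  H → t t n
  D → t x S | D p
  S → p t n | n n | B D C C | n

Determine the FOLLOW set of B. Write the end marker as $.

{ $, t }

B is the start symbol, so $ ∈ FOLLOW(B).
In S → B D C C: add FIRST(D C C) = { t }.
Union: FOLLOW(B) = { $, t }.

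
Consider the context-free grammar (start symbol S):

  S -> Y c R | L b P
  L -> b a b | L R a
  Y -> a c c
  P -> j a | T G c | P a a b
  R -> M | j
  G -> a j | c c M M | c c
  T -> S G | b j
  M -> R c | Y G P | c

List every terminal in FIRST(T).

From T -> S G: add FIRST(S) = { a, b }.
T -> b j contributes {b}.
Union: FIRST(T) = { a, b }.

{ a, b }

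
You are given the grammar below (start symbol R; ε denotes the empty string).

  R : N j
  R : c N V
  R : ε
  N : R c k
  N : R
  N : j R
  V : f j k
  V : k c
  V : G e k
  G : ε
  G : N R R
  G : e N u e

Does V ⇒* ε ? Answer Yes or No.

Nullable nonterminals: G, N, R.
No production of V has an RHS whose symbols are all nullable, so V is not nullable.

No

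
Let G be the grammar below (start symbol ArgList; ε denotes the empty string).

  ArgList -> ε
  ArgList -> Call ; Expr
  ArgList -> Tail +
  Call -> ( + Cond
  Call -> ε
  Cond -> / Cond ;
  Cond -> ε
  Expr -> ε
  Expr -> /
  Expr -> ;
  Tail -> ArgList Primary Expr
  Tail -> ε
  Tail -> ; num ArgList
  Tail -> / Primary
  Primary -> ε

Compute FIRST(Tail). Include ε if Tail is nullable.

{ (, +, /, ;, ε }

From Tail -> ArgList Primary Expr: ArgList, Primary, Expr nullable, take FIRST(ArgList) ∪ FIRST(Primary) ∪ FIRST(Expr) = { (, +, /, ; }; also ε since the whole RHS is nullable.
Tail -> ε contributes ε.
Tail -> ; num ArgList contributes {;}.
Tail -> / Primary contributes {/}.
Union: FIRST(Tail) = { (, +, /, ;, ε }.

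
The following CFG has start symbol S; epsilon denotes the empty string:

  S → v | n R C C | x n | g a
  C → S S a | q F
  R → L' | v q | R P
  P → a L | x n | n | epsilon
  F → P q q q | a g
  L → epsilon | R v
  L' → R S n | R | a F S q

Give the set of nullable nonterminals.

{ L, P }

Directly nullable (have an epsilon-production): P, L.
No other nonterminal has a production whose RHS symbols are all nullable.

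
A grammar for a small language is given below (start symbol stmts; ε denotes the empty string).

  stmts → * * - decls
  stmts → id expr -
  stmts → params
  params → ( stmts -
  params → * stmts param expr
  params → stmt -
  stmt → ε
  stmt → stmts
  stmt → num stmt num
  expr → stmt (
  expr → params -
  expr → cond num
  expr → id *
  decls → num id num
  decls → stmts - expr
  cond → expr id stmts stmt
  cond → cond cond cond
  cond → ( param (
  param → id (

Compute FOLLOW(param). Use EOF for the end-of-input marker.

{ (, *, -, id, num }

In params → * stmts param expr: add FIRST(expr) = { (, *, -, id, num }.
In cond → ( param (: add FIRST(() = { ( }.
Union: FOLLOW(param) = { (, *, -, id, num }.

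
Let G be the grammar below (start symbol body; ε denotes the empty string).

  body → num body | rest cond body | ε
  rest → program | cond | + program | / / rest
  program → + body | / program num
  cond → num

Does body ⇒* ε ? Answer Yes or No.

body has an ε-production, so body ⇒ ε.

Yes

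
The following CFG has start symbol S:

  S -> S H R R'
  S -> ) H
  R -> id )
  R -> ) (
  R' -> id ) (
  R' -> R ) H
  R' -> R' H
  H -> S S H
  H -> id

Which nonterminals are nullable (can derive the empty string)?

No nonterminal has an empty production or an RHS whose symbols are all nullable.

{ } (none)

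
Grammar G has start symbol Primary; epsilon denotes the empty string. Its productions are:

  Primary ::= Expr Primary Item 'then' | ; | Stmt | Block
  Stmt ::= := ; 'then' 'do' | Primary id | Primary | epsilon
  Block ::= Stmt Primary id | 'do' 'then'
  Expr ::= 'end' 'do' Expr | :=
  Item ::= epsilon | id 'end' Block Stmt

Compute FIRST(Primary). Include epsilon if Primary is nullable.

From Primary ::= Expr Primary Item 'then': add FIRST(Expr) = { 'end', := }.
Primary ::= ; contributes {;}.
From Primary ::= Stmt: add FIRST(Stmt) = { 'do', 'end', :=, ;, id, epsilon } (including epsilon since Stmt is nullable).
From Primary ::= Block: add FIRST(Block) = { 'do', 'end', :=, ;, id }.
Union: FIRST(Primary) = { 'do', 'end', :=, ;, id, epsilon }.

{ 'do', 'end', :=, ;, id, epsilon }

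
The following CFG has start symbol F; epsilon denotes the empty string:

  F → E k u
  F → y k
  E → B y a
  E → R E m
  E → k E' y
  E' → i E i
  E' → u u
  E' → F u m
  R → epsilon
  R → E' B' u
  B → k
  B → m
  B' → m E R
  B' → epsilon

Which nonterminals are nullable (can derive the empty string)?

Directly nullable (have an epsilon-production): R, B'.
No other nonterminal has a production whose RHS symbols are all nullable.

{ B', R }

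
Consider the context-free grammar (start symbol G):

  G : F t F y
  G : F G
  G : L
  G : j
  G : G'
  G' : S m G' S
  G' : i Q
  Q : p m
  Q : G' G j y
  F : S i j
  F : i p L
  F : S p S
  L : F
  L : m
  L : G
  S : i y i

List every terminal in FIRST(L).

{ i, j, m }

From L : F: add FIRST(F) = { i }.
L : m contributes {m}.
From L : G: add FIRST(G) = { i, j, m }.
Union: FIRST(L) = { i, j, m }.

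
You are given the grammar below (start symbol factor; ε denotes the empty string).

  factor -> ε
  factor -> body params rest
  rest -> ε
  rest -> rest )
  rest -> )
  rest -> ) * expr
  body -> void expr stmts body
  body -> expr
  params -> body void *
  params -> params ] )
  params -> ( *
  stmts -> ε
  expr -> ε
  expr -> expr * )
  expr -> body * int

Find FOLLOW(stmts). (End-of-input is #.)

{ (, *, void }

In body -> void expr stmts body: add FIRST(body)\{ε} = { *, void }.
  Since body is nullable, also add FOLLOW(body) = { (, *, void }.
Union: FOLLOW(stmts) = { (, *, void }.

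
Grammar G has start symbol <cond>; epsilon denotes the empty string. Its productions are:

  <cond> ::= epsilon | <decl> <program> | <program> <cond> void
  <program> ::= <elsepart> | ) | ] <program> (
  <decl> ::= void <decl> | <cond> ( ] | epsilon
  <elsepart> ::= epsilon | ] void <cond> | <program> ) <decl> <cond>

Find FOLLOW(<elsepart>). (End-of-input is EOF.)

In <program> ::= <elsepart>: <elsepart> is at the end, add FOLLOW(<program>) = { EOF, (, ), ], void }.
Union: FOLLOW(<elsepart>) = { EOF, (, ), ], void }.

{ EOF, (, ), ], void }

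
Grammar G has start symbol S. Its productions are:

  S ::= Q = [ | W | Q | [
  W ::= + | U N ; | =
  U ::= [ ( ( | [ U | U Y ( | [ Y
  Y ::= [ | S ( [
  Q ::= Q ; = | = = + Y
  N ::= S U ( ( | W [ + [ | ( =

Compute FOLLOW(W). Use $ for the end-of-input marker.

In S ::= W: W is at the end, add FOLLOW(S) = { $, (, [ }.
In N ::= W [ + [: add FIRST([ + [) = { [ }.
Union: FOLLOW(W) = { $, (, [ }.

{ $, (, [ }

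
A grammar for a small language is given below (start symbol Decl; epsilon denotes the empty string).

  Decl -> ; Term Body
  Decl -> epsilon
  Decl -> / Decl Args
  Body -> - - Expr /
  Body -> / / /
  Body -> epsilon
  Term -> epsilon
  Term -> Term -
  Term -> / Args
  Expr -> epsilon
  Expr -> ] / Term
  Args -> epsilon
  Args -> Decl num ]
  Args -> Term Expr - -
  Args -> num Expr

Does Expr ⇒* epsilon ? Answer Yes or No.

Expr has an epsilon-production, so Expr ⇒ epsilon.

Yes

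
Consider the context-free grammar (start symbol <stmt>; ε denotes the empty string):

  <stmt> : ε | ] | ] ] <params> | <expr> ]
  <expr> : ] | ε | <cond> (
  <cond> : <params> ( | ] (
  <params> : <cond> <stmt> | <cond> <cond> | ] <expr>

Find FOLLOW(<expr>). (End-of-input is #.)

{ #, (, ] }

In <stmt> : <expr> ]: add FIRST(]) = { ] }.
In <params> : ] <expr>: <expr> is at the end, add FOLLOW(<params>) = { #, ( }.
Union: FOLLOW(<expr>) = { #, (, ] }.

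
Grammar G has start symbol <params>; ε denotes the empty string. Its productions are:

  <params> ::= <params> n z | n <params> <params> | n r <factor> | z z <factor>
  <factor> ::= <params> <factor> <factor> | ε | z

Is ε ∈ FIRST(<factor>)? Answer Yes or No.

Yes

<factor> has an ε-production, so <factor> ⇒ ε.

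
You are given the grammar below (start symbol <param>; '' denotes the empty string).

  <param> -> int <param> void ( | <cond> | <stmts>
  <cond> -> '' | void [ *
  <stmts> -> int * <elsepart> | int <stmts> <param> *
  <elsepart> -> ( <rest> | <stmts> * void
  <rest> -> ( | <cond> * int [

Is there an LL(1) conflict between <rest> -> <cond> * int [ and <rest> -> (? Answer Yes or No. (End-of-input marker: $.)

FIRST(<cond> * int [) = { *, void } and FIRST(() = { ( }.
The FIRST sets are disjoint and neither alternative is nullable — no conflict.

No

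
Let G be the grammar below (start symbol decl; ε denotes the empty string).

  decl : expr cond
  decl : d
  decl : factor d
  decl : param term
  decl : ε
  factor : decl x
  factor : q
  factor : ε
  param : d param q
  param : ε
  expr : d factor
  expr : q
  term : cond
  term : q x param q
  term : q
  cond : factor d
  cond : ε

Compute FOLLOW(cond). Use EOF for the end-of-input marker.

In decl : expr cond: cond is at the end, add FOLLOW(decl) = { EOF, x }.
In term : cond: cond is at the end, add FOLLOW(term) = { EOF, x }.
Union: FOLLOW(cond) = { EOF, x }.

{ EOF, x }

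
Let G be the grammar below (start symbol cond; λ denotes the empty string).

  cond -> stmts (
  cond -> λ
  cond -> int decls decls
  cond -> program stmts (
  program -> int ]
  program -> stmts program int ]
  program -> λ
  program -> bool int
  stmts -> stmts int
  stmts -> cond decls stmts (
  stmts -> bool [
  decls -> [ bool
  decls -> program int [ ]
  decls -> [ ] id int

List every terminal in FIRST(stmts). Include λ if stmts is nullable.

{ [, bool, int }

From stmts -> stmts int: add FIRST(stmts) = { [, bool, int }.
From stmts -> cond decls stmts (: cond nullable, take FIRST(cond) ∪ FIRST(decls) = { [, bool, int }.
stmts -> bool [ contributes {bool}.
Union: FIRST(stmts) = { [, bool, int }.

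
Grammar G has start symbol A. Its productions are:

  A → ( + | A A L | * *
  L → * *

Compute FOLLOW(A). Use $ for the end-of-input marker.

{ $, (, * }

A is the start symbol, so $ ∈ FOLLOW(A).
In A → A A L: add FIRST(A L) = { (, * }.
In A → A A L: add FIRST(L) = { * }.
Union: FOLLOW(A) = { $, (, * }.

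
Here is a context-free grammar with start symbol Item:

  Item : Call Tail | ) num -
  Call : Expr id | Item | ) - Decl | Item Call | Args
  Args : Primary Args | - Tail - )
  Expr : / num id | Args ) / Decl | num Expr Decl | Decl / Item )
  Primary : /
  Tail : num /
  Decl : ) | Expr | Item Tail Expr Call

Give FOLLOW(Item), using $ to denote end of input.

{ $, ), -, /, id, num }

Item is the start symbol, so $ ∈ FOLLOW(Item).
In Call : Item: Item is at the end, add FOLLOW(Call) = { ), -, /, id, num }.
In Call : Item Call: add FIRST(Call) = { ), -, /, num }.
In Expr : Decl / Item ): add FIRST()) = { ) }.
In Decl : Item Tail Expr Call: add FIRST(Tail Expr Call) = { num }.
Union: FOLLOW(Item) = { $, ), -, /, id, num }.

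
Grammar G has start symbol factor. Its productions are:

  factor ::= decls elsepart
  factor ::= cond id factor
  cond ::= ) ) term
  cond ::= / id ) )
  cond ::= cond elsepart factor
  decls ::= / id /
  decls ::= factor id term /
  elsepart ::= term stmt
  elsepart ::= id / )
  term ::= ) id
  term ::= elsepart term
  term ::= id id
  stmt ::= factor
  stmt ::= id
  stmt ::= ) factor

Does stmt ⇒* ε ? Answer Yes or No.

No

No nonterminal in this grammar is nullable.
No production of stmt has an RHS whose symbols are all nullable, so stmt is not nullable.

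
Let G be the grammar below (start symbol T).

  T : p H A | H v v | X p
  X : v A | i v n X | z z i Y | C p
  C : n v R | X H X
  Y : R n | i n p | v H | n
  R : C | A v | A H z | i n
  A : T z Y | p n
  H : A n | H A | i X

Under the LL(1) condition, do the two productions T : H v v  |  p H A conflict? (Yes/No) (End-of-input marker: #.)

FIRST(H v v) = { i, n, p, v, z } and FIRST(p H A) = { p }.
Both contain p, so the two alternatives are not disjoint — LL(1) conflict.

Yes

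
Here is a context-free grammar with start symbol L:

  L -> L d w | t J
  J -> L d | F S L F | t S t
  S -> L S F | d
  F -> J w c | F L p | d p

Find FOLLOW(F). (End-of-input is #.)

{ #, d, p, t, w }

In J -> F S L F: add FIRST(S L F) = { d, t }.
In J -> F S L F: F is at the end, add FOLLOW(J) = { #, d, p, t, w }.
In S -> L S F: F is at the end, add FOLLOW(S) = { d, t }.
In F -> F L p: add FIRST(L p) = { t }.
Union: FOLLOW(F) = { #, d, p, t, w }.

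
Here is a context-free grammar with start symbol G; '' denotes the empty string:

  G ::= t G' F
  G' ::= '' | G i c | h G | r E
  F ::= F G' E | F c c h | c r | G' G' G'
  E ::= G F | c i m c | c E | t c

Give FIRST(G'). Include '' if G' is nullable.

G' ::= '' contributes ''.
From G' ::= G i c: add FIRST(G) = { t }.
G' ::= h G contributes {h}.
G' ::= r E contributes {r}.
Union: FIRST(G') = { h, r, t, '' }.

{ h, r, t, '' }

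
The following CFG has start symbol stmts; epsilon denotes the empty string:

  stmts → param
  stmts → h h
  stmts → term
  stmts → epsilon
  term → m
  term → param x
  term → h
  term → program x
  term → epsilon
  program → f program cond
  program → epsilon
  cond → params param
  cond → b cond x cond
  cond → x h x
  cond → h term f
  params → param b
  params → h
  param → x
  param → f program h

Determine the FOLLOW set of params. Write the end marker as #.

In cond → params param: add FIRST(param) = { f, x }.
Union: FOLLOW(params) = { f, x }.

{ f, x }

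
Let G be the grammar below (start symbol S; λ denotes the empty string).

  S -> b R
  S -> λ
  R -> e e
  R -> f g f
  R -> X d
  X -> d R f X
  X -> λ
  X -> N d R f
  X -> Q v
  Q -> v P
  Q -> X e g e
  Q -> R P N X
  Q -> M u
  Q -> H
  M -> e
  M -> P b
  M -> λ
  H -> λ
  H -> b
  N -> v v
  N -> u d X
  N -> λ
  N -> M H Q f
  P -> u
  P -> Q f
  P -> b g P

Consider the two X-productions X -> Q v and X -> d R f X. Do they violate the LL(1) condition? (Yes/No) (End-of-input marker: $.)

FIRST(Q v) = { b, d, e, f, u, v } and FIRST(d R f X) = { d }.
Both contain d, so the two alternatives are not disjoint — LL(1) conflict.

Yes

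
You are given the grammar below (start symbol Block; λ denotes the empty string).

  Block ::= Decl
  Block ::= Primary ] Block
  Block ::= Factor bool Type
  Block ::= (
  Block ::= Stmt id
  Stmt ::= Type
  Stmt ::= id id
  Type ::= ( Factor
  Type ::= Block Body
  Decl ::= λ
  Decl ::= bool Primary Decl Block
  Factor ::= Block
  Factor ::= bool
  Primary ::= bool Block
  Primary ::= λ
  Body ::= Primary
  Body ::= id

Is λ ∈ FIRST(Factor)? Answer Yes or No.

Yes

Factor ::= Block and each of Block is nullable, so Factor ⇒* λ.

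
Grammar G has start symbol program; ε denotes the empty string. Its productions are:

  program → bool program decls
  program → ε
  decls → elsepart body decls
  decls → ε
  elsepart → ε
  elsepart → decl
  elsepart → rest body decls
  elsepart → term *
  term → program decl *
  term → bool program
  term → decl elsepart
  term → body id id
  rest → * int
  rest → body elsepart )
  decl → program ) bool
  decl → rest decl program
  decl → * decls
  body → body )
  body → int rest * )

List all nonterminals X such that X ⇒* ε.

Directly nullable (have an ε-production): program, decls, elsepart.
No other nonterminal has a production whose RHS symbols are all nullable.

{ decls, elsepart, program }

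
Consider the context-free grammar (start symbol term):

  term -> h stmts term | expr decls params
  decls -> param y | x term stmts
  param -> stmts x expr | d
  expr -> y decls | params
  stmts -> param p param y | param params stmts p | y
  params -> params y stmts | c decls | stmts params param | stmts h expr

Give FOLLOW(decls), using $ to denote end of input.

{ $, c, d, p, x, y }

In term -> expr decls params: add FIRST(params) = { c, d, y }.
In expr -> y decls: decls is at the end, add FOLLOW(expr) = { $, c, d, p, x, y }.
In params -> c decls: decls is at the end, add FOLLOW(params) = { $, c, d, p, x, y }.
Union: FOLLOW(decls) = { $, c, d, p, x, y }.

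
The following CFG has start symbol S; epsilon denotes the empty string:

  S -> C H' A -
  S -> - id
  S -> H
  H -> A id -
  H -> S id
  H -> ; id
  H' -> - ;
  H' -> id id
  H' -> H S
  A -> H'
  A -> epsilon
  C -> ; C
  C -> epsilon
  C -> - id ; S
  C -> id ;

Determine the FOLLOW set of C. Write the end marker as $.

In S -> C H' A -: add FIRST(H' A -) = { -, ;, id }.
In C -> ; C: C is at the end, add FOLLOW(C) = { -, ;, id }.
Union: FOLLOW(C) = { -, ;, id }.

{ -, ;, id }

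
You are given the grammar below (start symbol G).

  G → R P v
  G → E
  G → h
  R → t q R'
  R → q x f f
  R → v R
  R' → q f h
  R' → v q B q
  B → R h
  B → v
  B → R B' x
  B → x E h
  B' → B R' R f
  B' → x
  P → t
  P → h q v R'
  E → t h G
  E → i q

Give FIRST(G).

{ h, i, q, t, v }

From G → R P v: add FIRST(R) = { q, t, v }.
From G → E: add FIRST(E) = { i, t }.
G → h contributes {h}.
Union: FIRST(G) = { h, i, q, t, v }.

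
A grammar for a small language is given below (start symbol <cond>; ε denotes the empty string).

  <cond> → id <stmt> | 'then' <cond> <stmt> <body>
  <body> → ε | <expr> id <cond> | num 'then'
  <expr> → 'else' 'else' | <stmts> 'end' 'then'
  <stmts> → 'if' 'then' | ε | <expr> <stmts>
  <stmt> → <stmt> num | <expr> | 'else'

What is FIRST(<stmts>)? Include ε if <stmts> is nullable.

<stmts> → 'if' 'then' contributes {'if'}.
<stmts> → ε contributes ε.
From <stmts> → <expr> <stmts>: add FIRST(<expr>) = { 'else', 'end', 'if' }.
Union: FIRST(<stmts>) = { 'else', 'end', 'if', ε }.

{ 'else', 'end', 'if', ε }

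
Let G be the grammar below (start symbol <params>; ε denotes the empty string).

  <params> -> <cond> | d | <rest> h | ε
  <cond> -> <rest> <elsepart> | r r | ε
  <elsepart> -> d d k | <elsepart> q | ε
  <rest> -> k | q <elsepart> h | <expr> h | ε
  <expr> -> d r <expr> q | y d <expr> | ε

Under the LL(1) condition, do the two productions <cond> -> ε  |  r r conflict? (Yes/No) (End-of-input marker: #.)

No

FIRST(ε) = { ε } and FIRST(r r) = { r }.
The first is nullable but FOLLOW(<cond>) = { # } is disjoint from FIRST of the second.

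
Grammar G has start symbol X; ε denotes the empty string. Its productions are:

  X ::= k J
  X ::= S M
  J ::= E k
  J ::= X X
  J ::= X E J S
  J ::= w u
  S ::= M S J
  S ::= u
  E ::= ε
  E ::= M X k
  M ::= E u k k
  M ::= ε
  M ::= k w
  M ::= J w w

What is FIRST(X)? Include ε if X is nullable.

{ k, u, w }

X ::= k J contributes {k}.
From X ::= S M: add FIRST(S) = { k, u, w }.
Union: FIRST(X) = { k, u, w }.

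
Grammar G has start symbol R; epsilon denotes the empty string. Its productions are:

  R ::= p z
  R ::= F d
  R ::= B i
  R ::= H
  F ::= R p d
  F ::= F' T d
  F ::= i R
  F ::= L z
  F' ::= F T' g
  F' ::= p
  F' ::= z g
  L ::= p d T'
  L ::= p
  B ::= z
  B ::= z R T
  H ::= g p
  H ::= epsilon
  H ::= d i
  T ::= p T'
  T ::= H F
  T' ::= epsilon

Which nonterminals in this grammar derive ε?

{ H, R, T' }

Directly nullable (have an epsilon-production): H, T'.
R ::= H with every symbol nullable, so R is nullable.
No other nonterminal has a production whose RHS symbols are all nullable.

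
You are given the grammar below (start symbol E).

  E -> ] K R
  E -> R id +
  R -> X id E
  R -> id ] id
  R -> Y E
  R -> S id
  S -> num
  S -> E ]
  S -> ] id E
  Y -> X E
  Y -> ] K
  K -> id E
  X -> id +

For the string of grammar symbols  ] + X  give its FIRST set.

{ ] }

] is a terminal; add {]} and stop.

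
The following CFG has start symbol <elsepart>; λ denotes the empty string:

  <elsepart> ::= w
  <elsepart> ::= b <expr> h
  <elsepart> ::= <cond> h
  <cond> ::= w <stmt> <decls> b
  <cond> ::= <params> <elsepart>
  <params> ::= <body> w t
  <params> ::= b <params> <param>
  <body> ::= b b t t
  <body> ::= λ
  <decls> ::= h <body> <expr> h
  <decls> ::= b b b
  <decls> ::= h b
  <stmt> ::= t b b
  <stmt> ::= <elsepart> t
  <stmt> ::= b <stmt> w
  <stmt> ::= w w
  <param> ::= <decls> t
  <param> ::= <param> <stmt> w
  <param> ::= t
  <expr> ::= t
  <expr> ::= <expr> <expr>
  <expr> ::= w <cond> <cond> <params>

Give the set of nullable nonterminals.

{ <body> }

Directly nullable (have an λ-production): <body>.
No other nonterminal has a production whose RHS symbols are all nullable.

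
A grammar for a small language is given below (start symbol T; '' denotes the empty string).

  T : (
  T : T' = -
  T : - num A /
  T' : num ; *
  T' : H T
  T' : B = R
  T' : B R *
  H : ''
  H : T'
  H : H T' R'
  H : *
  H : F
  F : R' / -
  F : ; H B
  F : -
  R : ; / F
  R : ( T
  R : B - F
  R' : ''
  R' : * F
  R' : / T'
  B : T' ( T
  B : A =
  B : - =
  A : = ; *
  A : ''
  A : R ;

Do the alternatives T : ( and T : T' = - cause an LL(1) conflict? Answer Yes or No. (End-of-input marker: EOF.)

Yes

FIRST(() = { ( } and FIRST(T' = -) = { (, *, -, /, ;, =, num }.
Both contain (, so the two alternatives are not disjoint — LL(1) conflict.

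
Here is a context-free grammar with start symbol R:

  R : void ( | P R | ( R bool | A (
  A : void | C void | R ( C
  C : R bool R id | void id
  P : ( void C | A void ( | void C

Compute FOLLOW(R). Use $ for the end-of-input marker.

{ $, (, bool, id }

R is the start symbol, so $ ∈ FOLLOW(R).
In R : P R: R is at the end, add FOLLOW(R) = { $, (, bool, id }.
In R : ( R bool: add FIRST(bool) = { bool }.
In A : R ( C: add FIRST(( C) = { ( }.
In C : R bool R id: add FIRST(bool R id) = { bool }.
In C : R bool R id: add FIRST(id) = { id }.
Union: FOLLOW(R) = { $, (, bool, id }.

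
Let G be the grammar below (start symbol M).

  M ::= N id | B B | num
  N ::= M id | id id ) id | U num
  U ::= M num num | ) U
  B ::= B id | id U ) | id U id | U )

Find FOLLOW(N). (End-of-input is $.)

In M ::= N id: add FIRST(id) = { id }.
Union: FOLLOW(N) = { id }.

{ id }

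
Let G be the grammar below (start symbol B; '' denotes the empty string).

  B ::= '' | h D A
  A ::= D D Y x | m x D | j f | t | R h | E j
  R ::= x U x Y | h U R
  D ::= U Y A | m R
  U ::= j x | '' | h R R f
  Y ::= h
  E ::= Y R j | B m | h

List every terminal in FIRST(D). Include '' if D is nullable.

{ h, j, m }

From D ::= U Y A: U nullable, take FIRST(U) ∪ FIRST(Y) = { h, j }.
D ::= m R contributes {m}.
Union: FIRST(D) = { h, j, m }.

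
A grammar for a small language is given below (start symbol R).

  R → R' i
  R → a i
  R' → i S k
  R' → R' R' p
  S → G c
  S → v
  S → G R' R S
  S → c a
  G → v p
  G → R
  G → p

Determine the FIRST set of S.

From S → G c: add FIRST(G) = { a, i, p, v }.
S → v contributes {v}.
From S → G R' R S: add FIRST(G) = { a, i, p, v }.
S → c a contributes {c}.
Union: FIRST(S) = { a, c, i, p, v }.

{ a, c, i, p, v }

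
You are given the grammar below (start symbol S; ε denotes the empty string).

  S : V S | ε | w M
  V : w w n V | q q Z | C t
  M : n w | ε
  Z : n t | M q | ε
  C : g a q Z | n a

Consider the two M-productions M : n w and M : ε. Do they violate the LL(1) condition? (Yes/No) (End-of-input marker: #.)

No

FIRST(n w) = { n } and FIRST(ε) = { ε }.
The second is nullable but FOLLOW(M) = { #, q } is disjoint from FIRST of the first.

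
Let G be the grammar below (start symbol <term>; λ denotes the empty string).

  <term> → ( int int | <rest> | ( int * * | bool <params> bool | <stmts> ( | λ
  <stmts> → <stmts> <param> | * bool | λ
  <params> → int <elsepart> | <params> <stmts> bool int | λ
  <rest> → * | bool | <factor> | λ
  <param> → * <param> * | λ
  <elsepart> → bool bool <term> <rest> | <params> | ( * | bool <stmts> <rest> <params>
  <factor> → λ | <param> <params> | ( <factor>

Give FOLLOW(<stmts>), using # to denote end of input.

In <term> → <stmts> (: add FIRST(() = { ( }.
In <stmts> → <stmts> <param>: add FIRST(<param>)\{λ} = { * }.
  Since <param> is nullable, also add FOLLOW(<stmts>) = { #, (, *, bool, int }.
In <params> → <params> <stmts> bool int: add FIRST(bool int) = { bool }.
In <elsepart> → bool <stmts> <rest> <params>: add FIRST(<rest> <params>)\{λ} = { (, *, bool, int }.
  Since <rest> <params> is nullable, also add FOLLOW(<elsepart>) = { #, (, *, bool, int }.
Union: FOLLOW(<stmts>) = { #, (, *, bool, int }.

{ #, (, *, bool, int }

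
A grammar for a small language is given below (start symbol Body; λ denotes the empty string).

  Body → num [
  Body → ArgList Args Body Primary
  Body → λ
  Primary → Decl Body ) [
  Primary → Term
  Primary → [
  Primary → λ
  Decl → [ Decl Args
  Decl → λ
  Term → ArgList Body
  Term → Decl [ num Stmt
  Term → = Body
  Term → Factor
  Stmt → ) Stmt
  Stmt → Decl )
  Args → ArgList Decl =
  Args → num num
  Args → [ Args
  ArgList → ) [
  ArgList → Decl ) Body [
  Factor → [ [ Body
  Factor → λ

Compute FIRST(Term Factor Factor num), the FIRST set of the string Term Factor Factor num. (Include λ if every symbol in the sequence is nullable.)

Add FIRST(Term)\{λ} = { ), =, [ }; Term is nullable, continue.
Add FIRST(Factor)\{λ} = { [ }; Factor is nullable, continue.
Add FIRST(Factor)\{λ} = { [ }; Factor is nullable, continue.
num is a terminal; add {num} and stop.

{ ), =, [, num }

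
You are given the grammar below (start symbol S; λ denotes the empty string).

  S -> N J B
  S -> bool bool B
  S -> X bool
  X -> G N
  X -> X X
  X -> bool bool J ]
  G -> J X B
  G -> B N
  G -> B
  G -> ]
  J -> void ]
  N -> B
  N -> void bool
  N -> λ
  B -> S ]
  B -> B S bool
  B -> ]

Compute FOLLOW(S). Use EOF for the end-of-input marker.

S is the start symbol, so EOF ∈ FOLLOW(S).
In B -> S ]: add FIRST(]) = { ] }.
In B -> B S bool: add FIRST(bool) = { bool }.
Union: FOLLOW(S) = { EOF, ], bool }.

{ EOF, ], bool }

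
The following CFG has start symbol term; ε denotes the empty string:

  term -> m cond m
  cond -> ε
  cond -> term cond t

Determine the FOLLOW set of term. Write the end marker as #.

term is the start symbol, so # ∈ FOLLOW(term).
In cond -> term cond t: add FIRST(cond t) = { m, t }.
Union: FOLLOW(term) = { #, m, t }.

{ #, m, t }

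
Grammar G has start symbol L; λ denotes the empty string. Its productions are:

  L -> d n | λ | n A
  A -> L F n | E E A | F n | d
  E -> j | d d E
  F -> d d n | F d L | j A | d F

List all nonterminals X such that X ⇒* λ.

{ L }

Directly nullable (have an λ-production): L.
No other nonterminal has a production whose RHS symbols are all nullable.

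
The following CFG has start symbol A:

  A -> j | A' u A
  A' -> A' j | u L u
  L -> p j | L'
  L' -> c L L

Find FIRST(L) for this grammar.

{ c, p }

L -> p j contributes {p}.
From L -> L': add FIRST(L') = { c }.
Union: FIRST(L) = { c, p }.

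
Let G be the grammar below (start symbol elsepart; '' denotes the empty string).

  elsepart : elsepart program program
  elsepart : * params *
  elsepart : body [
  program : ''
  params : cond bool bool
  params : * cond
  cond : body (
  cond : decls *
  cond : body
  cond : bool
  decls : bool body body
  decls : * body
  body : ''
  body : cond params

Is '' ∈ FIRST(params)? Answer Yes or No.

No

Nullable nonterminals: body, cond, program.
No production of params has an RHS whose symbols are all nullable, so params is not nullable.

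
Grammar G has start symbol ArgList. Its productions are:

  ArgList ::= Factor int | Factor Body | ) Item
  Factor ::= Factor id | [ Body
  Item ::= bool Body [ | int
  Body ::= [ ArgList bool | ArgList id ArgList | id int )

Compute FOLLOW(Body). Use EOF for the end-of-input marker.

In ArgList ::= Factor Body: Body is at the end, add FOLLOW(ArgList) = { EOF, ), [, bool, id, int }.
In Factor ::= [ Body: Body is at the end, add FOLLOW(Factor) = { ), [, id, int }.
In Item ::= bool Body [: add FIRST([) = { [ }.
Union: FOLLOW(Body) = { EOF, ), [, bool, id, int }.

{ EOF, ), [, bool, id, int }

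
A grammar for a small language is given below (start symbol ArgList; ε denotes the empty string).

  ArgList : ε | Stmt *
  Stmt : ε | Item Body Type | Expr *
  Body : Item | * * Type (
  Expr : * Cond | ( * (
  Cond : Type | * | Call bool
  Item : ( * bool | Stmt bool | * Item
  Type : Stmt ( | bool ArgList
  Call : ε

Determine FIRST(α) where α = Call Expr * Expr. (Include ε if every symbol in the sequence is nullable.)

Add FIRST(Call)\{ε} = {  }; Call is nullable, continue.
Add FIRST(Expr) = { (, * }; Expr is not nullable, stop.

{ (, * }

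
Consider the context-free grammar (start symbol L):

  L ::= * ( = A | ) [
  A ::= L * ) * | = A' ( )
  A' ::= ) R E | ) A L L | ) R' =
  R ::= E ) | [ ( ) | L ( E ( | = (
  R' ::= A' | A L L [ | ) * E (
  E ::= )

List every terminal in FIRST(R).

{ ), *, =, [ }

From R ::= E ): add FIRST(E) = { ) }.
R ::= [ ( ) contributes {[}.
From R ::= L ( E (: add FIRST(L) = { ), * }.
R ::= = ( contributes {=}.
Union: FIRST(R) = { ), *, =, [ }.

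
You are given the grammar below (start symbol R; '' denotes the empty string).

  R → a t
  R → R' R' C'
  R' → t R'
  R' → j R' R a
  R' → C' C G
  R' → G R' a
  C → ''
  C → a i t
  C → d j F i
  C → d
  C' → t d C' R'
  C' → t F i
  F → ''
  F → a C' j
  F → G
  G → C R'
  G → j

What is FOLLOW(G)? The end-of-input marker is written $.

In R' → C' C G: G is at the end, add FOLLOW(R') = { $, a, d, i, j, t }.
In R' → G R' a: add FIRST(R' a) = { a, d, j, t }.
In F → G: G is at the end, add FOLLOW(F) = { i }.
Union: FOLLOW(G) = { $, a, d, i, j, t }.

{ $, a, d, i, j, t }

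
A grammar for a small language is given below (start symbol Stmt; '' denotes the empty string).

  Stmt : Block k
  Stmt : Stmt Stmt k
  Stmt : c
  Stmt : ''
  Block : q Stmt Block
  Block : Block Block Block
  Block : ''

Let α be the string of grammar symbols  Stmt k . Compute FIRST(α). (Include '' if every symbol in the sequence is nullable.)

Add FIRST(Stmt)\{''} = { c, k, q }; Stmt is nullable, continue.
k is a terminal; add {k} and stop.

{ c, k, q }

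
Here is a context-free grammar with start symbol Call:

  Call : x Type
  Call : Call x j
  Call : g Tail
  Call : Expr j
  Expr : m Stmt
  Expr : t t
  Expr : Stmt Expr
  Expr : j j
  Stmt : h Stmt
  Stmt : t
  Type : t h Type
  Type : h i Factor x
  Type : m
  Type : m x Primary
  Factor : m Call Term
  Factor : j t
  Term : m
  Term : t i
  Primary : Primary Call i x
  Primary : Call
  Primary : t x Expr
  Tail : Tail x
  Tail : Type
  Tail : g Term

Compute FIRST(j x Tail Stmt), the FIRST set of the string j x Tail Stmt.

{ j }

j is a terminal; add {j} and stop.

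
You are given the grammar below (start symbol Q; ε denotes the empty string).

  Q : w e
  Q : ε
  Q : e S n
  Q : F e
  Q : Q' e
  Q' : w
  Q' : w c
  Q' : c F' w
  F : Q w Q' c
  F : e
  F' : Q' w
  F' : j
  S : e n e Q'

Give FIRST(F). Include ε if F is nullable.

From F : Q w Q' c: Q nullable, take FIRST(Q) ∪ {w} = { c, e, w }.
F : e contributes {e}.
Union: FIRST(F) = { c, e, w }.

{ c, e, w }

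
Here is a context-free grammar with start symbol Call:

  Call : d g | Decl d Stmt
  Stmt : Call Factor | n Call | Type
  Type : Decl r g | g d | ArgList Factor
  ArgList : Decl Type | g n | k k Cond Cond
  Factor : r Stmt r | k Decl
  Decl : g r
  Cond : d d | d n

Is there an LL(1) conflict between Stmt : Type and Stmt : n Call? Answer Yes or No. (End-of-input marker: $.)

FIRST(Type) = { g, k } and FIRST(n Call) = { n }.
The FIRST sets are disjoint and neither alternative is nullable — no conflict.

No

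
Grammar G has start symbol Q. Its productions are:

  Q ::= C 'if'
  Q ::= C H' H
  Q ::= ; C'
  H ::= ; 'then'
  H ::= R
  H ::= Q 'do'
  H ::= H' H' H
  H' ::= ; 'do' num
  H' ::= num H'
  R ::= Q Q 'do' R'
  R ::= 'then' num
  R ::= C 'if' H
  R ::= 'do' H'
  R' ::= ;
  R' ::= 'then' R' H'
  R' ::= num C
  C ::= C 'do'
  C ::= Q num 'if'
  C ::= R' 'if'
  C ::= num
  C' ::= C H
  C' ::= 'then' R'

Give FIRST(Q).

From Q ::= C 'if': add FIRST(C) = { 'then', ;, num }.
From Q ::= C H' H: add FIRST(C) = { 'then', ;, num }.
Q ::= ; C' contributes {;}.
Union: FIRST(Q) = { 'then', ;, num }.

{ 'then', ;, num }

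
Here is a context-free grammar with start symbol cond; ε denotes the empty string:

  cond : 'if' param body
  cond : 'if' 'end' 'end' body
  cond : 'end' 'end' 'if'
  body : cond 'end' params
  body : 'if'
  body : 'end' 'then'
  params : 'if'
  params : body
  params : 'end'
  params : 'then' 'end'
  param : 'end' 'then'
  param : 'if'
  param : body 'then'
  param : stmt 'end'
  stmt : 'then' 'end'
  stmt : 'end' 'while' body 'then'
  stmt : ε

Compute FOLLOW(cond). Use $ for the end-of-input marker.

cond is the start symbol, so $ ∈ FOLLOW(cond).
In body : cond 'end' params: add FIRST('end' params) = { 'end' }.
Union: FOLLOW(cond) = { $, 'end' }.

{ $, 'end' }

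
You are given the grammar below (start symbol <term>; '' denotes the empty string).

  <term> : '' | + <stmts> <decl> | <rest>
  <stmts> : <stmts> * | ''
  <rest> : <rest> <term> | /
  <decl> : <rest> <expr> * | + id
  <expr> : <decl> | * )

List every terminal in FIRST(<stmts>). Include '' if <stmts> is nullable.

From <stmts> : <stmts> *: <stmts> nullable, take FIRST(<stmts>) ∪ {*} = { * }.
<stmts> : '' contributes ''.
Union: FIRST(<stmts>) = { *, '' }.

{ *, '' }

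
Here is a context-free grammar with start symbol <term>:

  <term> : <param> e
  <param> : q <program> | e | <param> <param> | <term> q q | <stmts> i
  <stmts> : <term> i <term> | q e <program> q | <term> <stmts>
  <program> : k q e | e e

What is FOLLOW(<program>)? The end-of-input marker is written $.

In <param> : q <program>: <program> is at the end, add FOLLOW(<param>) = { e, q }.
In <stmts> : q e <program> q: add FIRST(q) = { q }.
Union: FOLLOW(<program>) = { e, q }.

{ e, q }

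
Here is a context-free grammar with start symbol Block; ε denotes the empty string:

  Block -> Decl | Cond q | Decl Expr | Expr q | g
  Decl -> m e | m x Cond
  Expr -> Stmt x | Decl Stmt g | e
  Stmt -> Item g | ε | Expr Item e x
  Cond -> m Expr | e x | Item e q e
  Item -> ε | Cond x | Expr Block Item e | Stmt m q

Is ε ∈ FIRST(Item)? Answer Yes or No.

Item has an ε-production, so Item ⇒ ε.

Yes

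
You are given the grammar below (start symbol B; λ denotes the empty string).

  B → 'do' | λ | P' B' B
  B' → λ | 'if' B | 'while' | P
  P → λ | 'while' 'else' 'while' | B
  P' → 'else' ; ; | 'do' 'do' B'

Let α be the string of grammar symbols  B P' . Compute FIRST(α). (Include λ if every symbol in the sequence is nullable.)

{ 'do', 'else' }

Add FIRST(B)\{λ} = { 'do', 'else' }; B is nullable, continue.
Add FIRST(P') = { 'do', 'else' }; P' is not nullable, stop.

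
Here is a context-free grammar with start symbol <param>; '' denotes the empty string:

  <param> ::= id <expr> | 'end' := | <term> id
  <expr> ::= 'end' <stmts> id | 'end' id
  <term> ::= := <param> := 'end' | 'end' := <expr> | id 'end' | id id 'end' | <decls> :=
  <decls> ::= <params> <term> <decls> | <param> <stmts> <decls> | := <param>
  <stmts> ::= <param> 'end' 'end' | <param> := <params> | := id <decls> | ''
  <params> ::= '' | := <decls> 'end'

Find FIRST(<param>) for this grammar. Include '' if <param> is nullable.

<param> ::= id <expr> contributes {id}.
<param> ::= 'end' := contributes {'end'}.
From <param> ::= <term> id: add FIRST(<term>) = { 'end', :=, id }.
Union: FIRST(<param>) = { 'end', :=, id }.

{ 'end', :=, id }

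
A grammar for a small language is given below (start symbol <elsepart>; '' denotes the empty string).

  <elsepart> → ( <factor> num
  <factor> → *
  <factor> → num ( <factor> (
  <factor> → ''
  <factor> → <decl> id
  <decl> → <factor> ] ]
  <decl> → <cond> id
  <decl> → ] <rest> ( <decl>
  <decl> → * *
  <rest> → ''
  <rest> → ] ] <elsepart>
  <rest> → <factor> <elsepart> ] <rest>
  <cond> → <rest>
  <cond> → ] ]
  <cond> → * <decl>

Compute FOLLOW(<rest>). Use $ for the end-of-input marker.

{ (, id }

In <decl> → ] <rest> ( <decl>: add FIRST(( <decl>) = { ( }.
In <rest> → <factor> <elsepart> ] <rest>: <rest> is at the end, add FOLLOW(<rest>) = { (, id }.
In <cond> → <rest>: <rest> is at the end, add FOLLOW(<cond>) = { id }.
Union: FOLLOW(<rest>) = { (, id }.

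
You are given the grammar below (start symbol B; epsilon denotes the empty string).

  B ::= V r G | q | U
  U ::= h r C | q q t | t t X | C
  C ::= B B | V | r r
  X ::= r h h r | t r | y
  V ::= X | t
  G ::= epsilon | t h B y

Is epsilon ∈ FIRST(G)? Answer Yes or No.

Yes

G has an epsilon-production, so G ⇒ epsilon.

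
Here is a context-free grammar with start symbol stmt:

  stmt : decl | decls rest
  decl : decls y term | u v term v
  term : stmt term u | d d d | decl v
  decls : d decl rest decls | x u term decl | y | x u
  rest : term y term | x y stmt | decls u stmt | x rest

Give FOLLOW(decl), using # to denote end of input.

{ #, d, u, v, x, y }

In stmt : decl: decl is at the end, add FOLLOW(stmt) = { #, d, u, x, y }.
In term : decl v: add FIRST(v) = { v }.
In decls : d decl rest decls: add FIRST(rest decls) = { d, u, x, y }.
In decls : x u term decl: decl is at the end, add FOLLOW(decls) = { d, u, x, y }.
Union: FOLLOW(decl) = { #, d, u, v, x, y }.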